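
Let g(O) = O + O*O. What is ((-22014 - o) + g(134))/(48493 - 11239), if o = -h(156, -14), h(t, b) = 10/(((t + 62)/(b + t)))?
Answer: -213503/2030343 ≈ -0.10516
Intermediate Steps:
h(t, b) = 10*(b + t)/(62 + t) (h(t, b) = 10/(((62 + t)/(b + t))) = 10*((b + t)/(62 + t)) = 10*(b + t)/(62 + t))
o = -710/109 (o = -10*(-14 + 156)/(62 + 156) = -10*142/218 = -1*710/109 = -710/109 ≈ -6.5138)
g(O) = O + O**2
((-22014 - o) + g(134))/(48493 - 11239) = ((-22014 - 1*(-710/109)) + 134*(1 + 134))/(48493 - 11239) = ((-22014 + 710/109) + 134*135)/37254 = (-2398816/109 + 18090)*(1/37254) = -427006/109*1/37254 = -213503/2030343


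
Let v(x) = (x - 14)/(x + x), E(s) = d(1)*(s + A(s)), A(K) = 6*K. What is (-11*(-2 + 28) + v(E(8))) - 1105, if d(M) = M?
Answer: -11125/8 ≈ -1390.6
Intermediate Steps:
E(s) = 7*s (E(s) = 1*(s + 6*s) = 1*(7*s) = 7*s)
v(x) = (-14 + x)/(2*x) (v(x) = (-14 + x)/((2*x)) = (-14 + x)*(1/(2*x)) = (-14 + x)/(2*x))
(-11*(-2 + 28) + v(E(8))) - 1105 = (-11*(-2 + 28) + (-14 + 7*8)/(2*((7*8)))) - 1105 = (-11*26 + (½)*(-14 + 56)/56) - 1105 = (-286 + (½)*(1/56)*42) - 1105 = (-286 + 3/8) - 1105 = -2285/8 - 1105 = -11125/8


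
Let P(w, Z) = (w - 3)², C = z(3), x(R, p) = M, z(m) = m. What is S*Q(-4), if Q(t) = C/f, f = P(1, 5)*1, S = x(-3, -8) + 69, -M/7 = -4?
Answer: 291/4 ≈ 72.750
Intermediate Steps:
M = 28 (M = -7*(-4) = 28)
x(R, p) = 28
C = 3
P(w, Z) = (-3 + w)²
S = 97 (S = 28 + 69 = 97)
f = 4 (f = (-3 + 1)²*1 = (-2)²*1 = 4*1 = 4)
Q(t) = ¾ (Q(t) = 3/4 = 3*(¼) = ¾)
S*Q(-4) = 97*(¾) = 291/4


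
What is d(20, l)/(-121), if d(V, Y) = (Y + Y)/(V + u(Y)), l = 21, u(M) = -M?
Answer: 42/121 ≈ 0.34711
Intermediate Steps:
d(V, Y) = 2*Y/(V - Y) (d(V, Y) = (Y + Y)/(V - Y) = (2*Y)/(V - Y) = 2*Y/(V - Y))
d(20, l)/(-121) = (2*21/(20 - 1*21))/(-121) = (2*21/(20 - 21))*(-1/121) = (2*21/(-1))*(-1/121) = (2*21*(-1))*(-1/121) = -42*(-1/121) = 42/121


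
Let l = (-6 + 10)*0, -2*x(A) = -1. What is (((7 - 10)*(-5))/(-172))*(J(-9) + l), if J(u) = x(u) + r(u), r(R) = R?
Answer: 255/344 ≈ 0.74128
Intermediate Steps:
x(A) = 1/2 (x(A) = -1/2*(-1) = 1/2)
l = 0 (l = 4*0 = 0)
J(u) = 1/2 + u
(((7 - 10)*(-5))/(-172))*(J(-9) + l) = (((7 - 10)*(-5))/(-172))*((1/2 - 9) + 0) = (-3*(-5)*(-1/172))*(-17/2 + 0) = (15*(-1/172))*(-17/2) = -15/172*(-17/2) = 255/344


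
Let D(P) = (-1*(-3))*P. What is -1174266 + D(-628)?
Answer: -1176150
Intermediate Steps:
D(P) = 3*P
-1174266 + D(-628) = -1174266 + 3*(-628) = -1174266 - 1884 = -1176150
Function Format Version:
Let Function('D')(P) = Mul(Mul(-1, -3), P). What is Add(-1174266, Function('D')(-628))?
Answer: -1176150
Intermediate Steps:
Function('D')(P) = Mul(3, P)
Add(-1174266, Function('D')(-628)) = Add(-1174266, Mul(3, -628)) = Add(-1174266, -1884) = -1176150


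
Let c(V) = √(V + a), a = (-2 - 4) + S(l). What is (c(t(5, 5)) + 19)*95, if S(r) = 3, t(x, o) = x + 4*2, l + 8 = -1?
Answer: 1805 + 95*√10 ≈ 2105.4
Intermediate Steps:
l = -9 (l = -8 - 1 = -9)
t(x, o) = 8 + x (t(x, o) = x + 8 = 8 + x)
a = -3 (a = (-2 - 4) + 3 = -6 + 3 = -3)
c(V) = √(-3 + V) (c(V) = √(V - 3) = √(-3 + V))
(c(t(5, 5)) + 19)*95 = (√(-3 + (8 + 5)) + 19)*95 = (√(-3 + 13) + 19)*95 = (√10 + 19)*95 = (19 + √10)*95 = 1805 + 95*√10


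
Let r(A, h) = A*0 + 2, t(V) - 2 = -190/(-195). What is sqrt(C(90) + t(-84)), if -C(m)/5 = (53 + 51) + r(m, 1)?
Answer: I*sqrt(801606)/39 ≈ 22.957*I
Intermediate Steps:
t(V) = 116/39 (t(V) = 2 - 190/(-195) = 2 - 190*(-1/195) = 2 + 38/39 = 116/39)
r(A, h) = 2 (r(A, h) = 0 + 2 = 2)
C(m) = -530 (C(m) = -5*((53 + 51) + 2) = -5*(104 + 2) = -5*106 = -530)
sqrt(C(90) + t(-84)) = sqrt(-530 + 116/39) = sqrt(-20554/39) = I*sqrt(801606)/39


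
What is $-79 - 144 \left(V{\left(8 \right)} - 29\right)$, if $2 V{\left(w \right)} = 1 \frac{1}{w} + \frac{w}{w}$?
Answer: $4016$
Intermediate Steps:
$V{\left(w \right)} = \frac{1}{2} + \frac{1}{2 w}$ ($V{\left(w \right)} = \frac{1 \frac{1}{w} + \frac{w}{w}}{2} = \frac{\frac{1}{w} + 1}{2} = \frac{1 + \frac{1}{w}}{2} = \frac{1}{2} + \frac{1}{2 w}$)
$-79 - 144 \left(V{\left(8 \right)} - 29\right) = -79 - 144 \left(\frac{1 + 8}{2 \cdot 8} - 29\right) = -79 - 144 \left(\frac{1}{2} \cdot \frac{1}{8} \cdot 9 - 29\right) = -79 - 144 \left(\frac{9}{16} - 29\right) = -79 - -4095 = -79 + 4095 = 4016$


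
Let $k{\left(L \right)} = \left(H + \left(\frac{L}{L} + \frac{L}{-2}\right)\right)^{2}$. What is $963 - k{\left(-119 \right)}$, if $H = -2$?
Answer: $- \frac{9837}{4} \approx -2459.3$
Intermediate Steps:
$k{\left(L \right)} = \left(-1 - \frac{L}{2}\right)^{2}$ ($k{\left(L \right)} = \left(-2 + \left(\frac{L}{L} + \frac{L}{-2}\right)\right)^{2} = \left(-2 + \left(1 + L \left(- \frac{1}{2}\right)\right)\right)^{2} = \left(-2 - \left(-1 + \frac{L}{2}\right)\right)^{2} = \left(-1 - \frac{L}{2}\right)^{2}$)
$963 - k{\left(-119 \right)} = 963 - \frac{\left(2 - 119\right)^{2}}{4} = 963 - \frac{\left(-117\right)^{2}}{4} = 963 - \frac{1}{4} \cdot 13689 = 963 - \frac{13689}{4} = - \frac{9837}{4}$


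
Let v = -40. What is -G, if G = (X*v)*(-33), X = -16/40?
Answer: 528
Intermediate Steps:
X = -⅖ (X = -16*1/40 = -⅖ ≈ -0.40000)
G = -528 (G = -⅖*(-40)*(-33) = 16*(-33) = -528)
-G = -1*(-528) = 528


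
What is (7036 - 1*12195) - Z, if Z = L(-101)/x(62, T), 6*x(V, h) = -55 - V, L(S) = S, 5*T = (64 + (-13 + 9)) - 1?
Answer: -201403/39 ≈ -5164.2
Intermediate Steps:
T = 59/5 (T = ((64 + (-13 + 9)) - 1)/5 = ((64 - 4) - 1)/5 = (60 - 1)/5 = (⅕)*59 = 59/5 ≈ 11.800)
x(V, h) = -55/6 - V/6 (x(V, h) = (-55 - V)/6 = -55/6 - V/6)
Z = 202/39 (Z = -101/(-55/6 - ⅙*62) = -101/(-55/6 - 31/3) = -101/(-39/2) = -101*(-2/39) = 202/39 ≈ 5.1795)
(7036 - 1*12195) - Z = (7036 - 1*12195) - 1*202/39 = (7036 - 12195) - 202/39 = -5159 - 202/39 = -201403/39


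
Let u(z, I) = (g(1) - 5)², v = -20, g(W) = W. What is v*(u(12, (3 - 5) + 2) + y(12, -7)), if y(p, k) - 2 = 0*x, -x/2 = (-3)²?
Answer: -360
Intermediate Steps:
x = -18 (x = -2*(-3)² = -2*9 = -18)
u(z, I) = 16 (u(z, I) = (1 - 5)² = (-4)² = 16)
y(p, k) = 2 (y(p, k) = 2 + 0*(-18) = 2 + 0 = 2)
v*(u(12, (3 - 5) + 2) + y(12, -7)) = -20*(16 + 2) = -20*18 = -360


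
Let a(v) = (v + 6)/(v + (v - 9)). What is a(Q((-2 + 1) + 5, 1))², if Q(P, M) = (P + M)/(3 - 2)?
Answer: 121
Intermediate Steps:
Q(P, M) = M + P (Q(P, M) = (M + P)/1 = (M + P)*1 = M + P)
a(v) = (6 + v)/(-9 + 2*v) (a(v) = (6 + v)/(v + (-9 + v)) = (6 + v)/(-9 + 2*v))
a(Q((-2 + 1) + 5, 1))² = ((6 + (1 + ((-2 + 1) + 5)))/(-9 + 2*(1 + ((-2 + 1) + 5))))² = ((6 + (1 + (-1 + 5)))/(-9 + 2*(1 + (-1 + 5))))² = ((6 + (1 + 4))/(-9 + 2*(1 + 4)))² = ((6 + 5)/(-9 + 2*5))² = (11/(-9 + 10))² = (11/1)² = (1*11)² = 11² = 121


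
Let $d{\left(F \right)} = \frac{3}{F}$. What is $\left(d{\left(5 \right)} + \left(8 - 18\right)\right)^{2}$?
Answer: $\frac{2209}{25} \approx 88.36$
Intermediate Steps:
$\left(d{\left(5 \right)} + \left(8 - 18\right)\right)^{2} = \left(\frac{3}{5} + \left(8 - 18\right)\right)^{2} = \left(3 \cdot \frac{1}{5} + \left(8 - 18\right)\right)^{2} = \left(\frac{3}{5} - 10\right)^{2} = \left(- \frac{47}{5}\right)^{2} = \frac{2209}{25}$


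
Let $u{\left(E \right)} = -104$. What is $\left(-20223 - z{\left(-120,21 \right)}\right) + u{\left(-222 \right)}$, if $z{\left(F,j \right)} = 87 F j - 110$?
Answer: $199023$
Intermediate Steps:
$z{\left(F,j \right)} = -110 + 87 F j$ ($z{\left(F,j \right)} = 87 F j - 110 = -110 + 87 F j$)
$\left(-20223 - z{\left(-120,21 \right)}\right) + u{\left(-222 \right)} = \left(-20223 - \left(-110 + 87 \left(-120\right) 21\right)\right) - 104 = \left(-20223 - \left(-110 - 219240\right)\right) - 104 = \left(-20223 - -219350\right) - 104 = \left(-20223 + 219350\right) - 104 = 199127 - 104 = 199023$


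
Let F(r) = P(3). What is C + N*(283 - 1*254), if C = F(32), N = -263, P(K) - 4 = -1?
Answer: -7624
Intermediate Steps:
P(K) = 3 (P(K) = 4 - 1 = 3)
F(r) = 3
C = 3
C + N*(283 - 1*254) = 3 - 263*(283 - 1*254) = 3 - 263*(283 - 254) = 3 - 263*29 = 3 - 7627 = -7624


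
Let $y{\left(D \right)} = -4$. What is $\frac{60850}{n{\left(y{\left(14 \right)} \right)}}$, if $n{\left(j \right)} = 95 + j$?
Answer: $\frac{60850}{91} \approx 668.68$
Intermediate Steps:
$\frac{60850}{n{\left(y{\left(14 \right)} \right)}} = \frac{60850}{95 - 4} = \frac{60850}{91}$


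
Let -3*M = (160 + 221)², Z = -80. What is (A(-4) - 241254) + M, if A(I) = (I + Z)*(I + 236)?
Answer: -309129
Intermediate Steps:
M = -48387 (M = -(160 + 221)²/3 = -⅓*381² = -⅓*145161 = -48387)
A(I) = (-80 + I)*(236 + I) (A(I) = (I - 80)*(I + 236) = (-80 + I)*(236 + I))
(A(-4) - 241254) + M = ((-18880 + (-4)² + 156*(-4)) - 241254) - 48387 = ((-18880 + 16 - 624) - 241254) - 48387 = (-19488 - 241254) - 48387 = -260742 - 48387 = -309129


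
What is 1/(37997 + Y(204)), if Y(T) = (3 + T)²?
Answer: 1/80846 ≈ 1.2369e-5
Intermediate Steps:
1/(37997 + Y(204)) = 1/(37997 + (3 + 204)²) = 1/(37997 + 207²) = 1/(37997 + 42849) = 1/80846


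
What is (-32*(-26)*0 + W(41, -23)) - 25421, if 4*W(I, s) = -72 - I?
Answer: -101797/4 ≈ -25449.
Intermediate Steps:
W(I, s) = -18 - I/4 (W(I, s) = (-72 - I)/4 = -18 - I/4)
(-32*(-26)*0 + W(41, -23)) - 25421 = (-32*(-26)*0 + (-18 - ¼*41)) - 25421 = (832*0 + (-18 - 41/4)) - 25421 = (0 - 113/4) - 25421 = -113/4 - 25421 = -101797/4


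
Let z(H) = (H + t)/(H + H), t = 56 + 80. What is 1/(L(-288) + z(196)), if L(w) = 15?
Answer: 98/1553 ≈ 0.063104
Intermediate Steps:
t = 136
z(H) = (136 + H)/(2*H) (z(H) = (H + 136)/(H + H) = (136 + H)/((2*H)) = (136 + H)*(1/(2*H)) = (136 + H)/(2*H))
1/(L(-288) + z(196)) = 1/(15 + (½)*(136 + 196)/196) = 1/(15 + (½)*(1/196)*332) = 1/(15 + 83/98) = 1/(1553/98) = 98/1553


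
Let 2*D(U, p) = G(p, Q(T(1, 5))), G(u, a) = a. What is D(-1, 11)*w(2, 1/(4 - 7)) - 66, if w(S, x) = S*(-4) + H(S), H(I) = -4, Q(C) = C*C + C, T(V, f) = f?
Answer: -246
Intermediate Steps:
Q(C) = C + C² (Q(C) = C² + C = C + C²)
D(U, p) = 15 (D(U, p) = (5*(1 + 5))/2 = (5*6)/2 = (½)*30 = 15)
w(S, x) = -4 - 4*S (w(S, x) = S*(-4) - 4 = -4*S - 4 = -4 - 4*S)
D(-1, 11)*w(2, 1/(4 - 7)) - 66 = 15*(-4 - 4*2) - 66 = 15*(-4 - 8) - 66 = 15*(-12) - 66 = -180 - 66 = -246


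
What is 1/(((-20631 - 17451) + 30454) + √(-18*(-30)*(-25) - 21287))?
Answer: -7628/58221171 - I*√34787/58221171 ≈ -0.00013102 - 3.2035e-6*I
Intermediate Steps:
1/(((-20631 - 17451) + 30454) + √(-18*(-30)*(-25) - 21287)) = 1/((-38082 + 30454) + √(540*(-25) - 21287)) = 1/(-7628 + √(-13500 - 21287)) = 1/(-7628 + √(-34787)) = 1/(-7628 + I*√34787)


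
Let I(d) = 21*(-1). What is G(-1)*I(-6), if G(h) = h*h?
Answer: -21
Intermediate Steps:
I(d) = -21
G(h) = h**2
G(-1)*I(-6) = (-1)**2*(-21) = 1*(-21) = -21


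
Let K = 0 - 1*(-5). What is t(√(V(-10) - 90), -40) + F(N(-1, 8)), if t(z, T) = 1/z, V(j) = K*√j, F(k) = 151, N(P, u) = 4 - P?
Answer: 151 + √5/(5*√(-18 + I*√10)) ≈ 151.01 - 0.10422*I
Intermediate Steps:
K = 5 (K = 0 + 5 = 5)
V(j) = 5*√j
t(√(V(-10) - 90), -40) + F(N(-1, 8)) = 1/(√(5*√(-10) - 90)) + 151 = 1/(√(5*(I*√10) - 90)) + 151 = 1/(√(5*I*√10 - 90)) + 151 = 1/(√(-90 + 5*I*√10)) + 151 = (-90 + 5*I*√10)^(-½) + 151 = 151 + (-90 + 5*I*√10)^(-½)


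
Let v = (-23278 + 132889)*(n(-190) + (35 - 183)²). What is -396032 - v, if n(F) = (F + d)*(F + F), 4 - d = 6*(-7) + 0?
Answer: -8399229296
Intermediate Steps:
d = 46 (d = 4 - (6*(-7) + 0) = 4 - (-42 + 0) = 4 - 1*(-42) = 4 + 42 = 46)
n(F) = 2*F*(46 + F) (n(F) = (F + 46)*(F + F) = (46 + F)*(2*F) = 2*F*(46 + F))
v = 8398833264 (v = (-23278 + 132889)*(2*(-190)*(46 - 190) + (35 - 183)²) = 109611*(2*(-190)*(-144) + (-148)²) = 109611*(54720 + 21904) = 109611*76624 = 8398833264)
-396032 - v = -396032 - 1*8398833264 = -396032 - 8398833264 = -8399229296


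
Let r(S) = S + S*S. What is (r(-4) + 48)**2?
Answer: 3600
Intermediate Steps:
r(S) = S + S**2
(r(-4) + 48)**2 = (-4*(1 - 4) + 48)**2 = (-4*(-3) + 48)**2 = (12 + 48)**2 = 60**2 = 3600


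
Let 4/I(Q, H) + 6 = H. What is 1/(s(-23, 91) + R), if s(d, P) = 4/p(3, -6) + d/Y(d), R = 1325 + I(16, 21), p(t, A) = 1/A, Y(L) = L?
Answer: 15/19534 ≈ 0.00076789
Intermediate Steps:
I(Q, H) = 4/(-6 + H)
R = 19879/15 (R = 1325 + 4/(-6 + 21) = 1325 + 4/15 = 19879/15 ≈ 1325.3)
s(d, P) = -23 (s(d, P) = 4/(1/(-6)) + d/d = 4/(-⅙) + 1 = 4*(-6) + 1 = -24 + 1 = -23)
1/(s(-23, 91) + R) = 1/(-23 + 19879/15) = 1/(19534/15) = 15/19534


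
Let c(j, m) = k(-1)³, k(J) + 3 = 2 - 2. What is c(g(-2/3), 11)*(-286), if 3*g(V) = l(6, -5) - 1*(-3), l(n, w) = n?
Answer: 7722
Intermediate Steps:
k(J) = -3 (k(J) = -3 + (2 - 2) = -3 + 0 = -3)
g(V) = 3 (g(V) = (6 - 1*(-3))/3 = (6 + 3)/3 = (⅓)*9 = 3)
c(j, m) = -27 (c(j, m) = (-3)³ = -27)
c(g(-2/3), 11)*(-286) = -27*(-286) = 7722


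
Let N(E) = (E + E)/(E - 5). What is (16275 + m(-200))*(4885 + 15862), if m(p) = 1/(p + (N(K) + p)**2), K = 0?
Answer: 13438765535747/39800 ≈ 3.3766e+8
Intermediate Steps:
N(E) = 2*E/(-5 + E) (N(E) = (2*E)/(-5 + E) = 2*E/(-5 + E))
m(p) = 1/(p + p**2) (m(p) = 1/(p + (2*0/(-5 + 0) + p)**2) = 1/(p + (2*0/(-5) + p)**2) = 1/(p + (2*0*(-1/5) + p)**2) = 1/(p + (0 + p)**2) = 1/(p + p**2))
(16275 + m(-200))*(4885 + 15862) = (16275 + 1/((-200)*(1 - 200)))*(4885 + 15862) = (16275 - 1/200/(-199))*20747 = (16275 - 1/200*(-1/199))*20747 = (16275 + 1/39800)*20747 = (647745001/39800)*20747 = 13438765535747/39800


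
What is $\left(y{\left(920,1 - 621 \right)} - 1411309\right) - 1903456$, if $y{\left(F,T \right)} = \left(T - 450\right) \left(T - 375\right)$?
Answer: $-2250115$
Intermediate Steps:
$y{\left(F,T \right)} = \left(-450 + T\right) \left(-375 + T\right)$
$\left(y{\left(920,1 - 621 \right)} - 1411309\right) - 1903456 = \left(\left(168750 + \left(1 - 621\right)^{2} - 825 \left(1 - 621\right)\right) - 1411309\right) - 1903456 = \left(\left(168750 + \left(-620\right)^{2} - -511500\right) - 1411309\right) - 1903456 = \left(\left(168750 + 384400 + 511500\right) - 1411309\right) - 1903456 = \left(1064650 - 1411309\right) - 1903456 = -346659 - 1903456 = -2250115$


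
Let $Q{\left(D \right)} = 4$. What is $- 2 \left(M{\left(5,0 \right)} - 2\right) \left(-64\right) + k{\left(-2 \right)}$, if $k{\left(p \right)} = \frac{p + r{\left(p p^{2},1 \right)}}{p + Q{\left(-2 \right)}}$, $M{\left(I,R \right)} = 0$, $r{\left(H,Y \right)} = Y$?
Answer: $- \frac{513}{2} \approx -256.5$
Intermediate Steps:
$k{\left(p \right)} = \frac{1 + p}{4 + p}$ ($k{\left(p \right)} = \frac{p + 1}{p + 4} = \frac{1 + p}{4 + p}$)
$- 2 \left(M{\left(5,0 \right)} - 2\right) \left(-64\right) + k{\left(-2 \right)} = - 2 \left(0 - 2\right) \left(-64\right) + \frac{1 - 2}{4 - 2} = \left(-2\right) \left(-2\right) \left(-64\right) + \frac{1}{2} \left(-1\right) = 4 \left(-64\right) + \frac{1}{2} \left(-1\right) = -256 - \frac{1}{2} = - \frac{513}{2}$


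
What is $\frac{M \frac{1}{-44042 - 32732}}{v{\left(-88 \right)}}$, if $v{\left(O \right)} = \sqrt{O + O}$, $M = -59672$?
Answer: $- \frac{7459 i \sqrt{11}}{422257} \approx - 0.058587 i$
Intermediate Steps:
$v{\left(O \right)} = \sqrt{2} \sqrt{O}$ ($v{\left(O \right)} = \sqrt{2 O} = \sqrt{2} \sqrt{O}$)
$\frac{M \frac{1}{-44042 - 32732}}{v{\left(-88 \right)}} = \frac{\left(-59672\right) \frac{1}{-44042 - 32732}}{\sqrt{2} \sqrt{-88}} = \frac{\left(-59672\right) \frac{1}{-76774}}{\sqrt{2} \cdot 2 i \sqrt{22}} = \frac{\left(-59672\right) \left(- \frac{1}{76774}\right)}{4 i \sqrt{11}} = \frac{29836 \left(- \frac{i \sqrt{11}}{44}\right)}{38387} = - \frac{7459 i \sqrt{11}}{422257}$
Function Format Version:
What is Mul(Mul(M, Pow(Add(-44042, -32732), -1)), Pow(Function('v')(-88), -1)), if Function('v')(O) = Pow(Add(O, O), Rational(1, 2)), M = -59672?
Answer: Mul(Rational(-7459, 422257), I, Pow(11, Rational(1, 2))) ≈ Mul(-0.058587, I)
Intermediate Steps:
Function('v')(O) = Mul(Pow(2, Rational(1, 2)), Pow(O, Rational(1, 2))) (Function('v')(O) = Pow(Mul(2, O), Rational(1, 2)) = Mul(Pow(2, Rational(1, 2)), Pow(O, Rational(1, 2))))
Mul(Mul(M, Pow(Add(-44042, -32732), -1)), Pow(Function('v')(-88), -1)) = Mul(Mul(-59672, Pow(Add(-44042, -32732), -1)), Pow(Mul(Pow(2, Rational(1, 2)), Pow(-88, Rational(1, 2))), -1)) = Mul(Mul(-59672, Pow(-76774, -1)), Pow(Mul(Pow(2, Rational(1, 2)), Mul(2, I, Pow(22, Rational(1, 2)))), -1)) = Mul(Mul(-59672, Rational(-1, 76774)), Pow(Mul(4, I, Pow(11, Rational(1, 2))), -1)) = Mul(Rational(29836, 38387), Mul(Rational(-1, 44), I, Pow(11, Rational(1, 2)))) = Mul(Rational(-7459, 422257), I, Pow(11, Rational(1, 2)))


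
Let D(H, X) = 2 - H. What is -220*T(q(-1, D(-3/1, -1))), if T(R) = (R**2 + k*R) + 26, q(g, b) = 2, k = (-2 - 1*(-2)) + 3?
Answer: -7920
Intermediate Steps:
k = 3 (k = (-2 + 2) + 3 = 0 + 3 = 3)
T(R) = 26 + R**2 + 3*R (T(R) = (R**2 + 3*R) + 26 = 26 + R**2 + 3*R)
-220*T(q(-1, D(-3/1, -1))) = -220*(26 + 2**2 + 3*2) = -220*(26 + 4 + 6) = -220*36 = -7920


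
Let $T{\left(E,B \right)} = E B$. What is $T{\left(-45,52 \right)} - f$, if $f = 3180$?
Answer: $-5520$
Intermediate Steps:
$T{\left(E,B \right)} = B E$
$T{\left(-45,52 \right)} - f = 52 \left(-45\right) - 3180 = -2340 - 3180 = -5520$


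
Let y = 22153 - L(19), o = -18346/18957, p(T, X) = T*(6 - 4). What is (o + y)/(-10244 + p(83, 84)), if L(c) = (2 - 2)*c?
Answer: -419936075/191048646 ≈ -2.1981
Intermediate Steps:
p(T, X) = 2*T (p(T, X) = T*2 = 2*T)
L(c) = 0 (L(c) = 0*c = 0)
o = -18346/18957 (o = -18346*1/18957 = -18346/18957 ≈ -0.96777)
y = 22153 (y = 22153 - 1*0 = 22153 + 0 = 22153)
(o + y)/(-10244 + p(83, 84)) = (-18346/18957 + 22153)/(-10244 + 2*83) = 419936075/(18957*(-10244 + 166)) = (419936075/18957)/(-10078) = (419936075/18957)*(-1/10078) = -419936075/191048646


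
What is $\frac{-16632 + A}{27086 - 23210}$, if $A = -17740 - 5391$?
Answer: $- \frac{2339}{228} \approx -10.259$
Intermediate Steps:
$A = -23131$ ($A = -17740 - 5391 = -23131$)
$\frac{-16632 + A}{27086 - 23210} = \frac{-16632 - 23131}{27086 - 23210} = - \frac{39763}{3876} = \left(-39763\right) \frac{1}{3876} = - \frac{2339}{228}$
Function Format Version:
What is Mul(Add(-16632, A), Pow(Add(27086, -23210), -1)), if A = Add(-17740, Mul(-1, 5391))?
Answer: Rational(-2339, 228) ≈ -10.259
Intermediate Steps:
A = -23131 (A = Add(-17740, -5391) = -23131)
Mul(Add(-16632, A), Pow(Add(27086, -23210), -1)) = Mul(Add(-16632, -23131), Pow(Add(27086, -23210), -1)) = Mul(-39763, Pow(3876, -1)) = Mul(-39763, Rational(1, 3876)) = Rational(-2339, 228)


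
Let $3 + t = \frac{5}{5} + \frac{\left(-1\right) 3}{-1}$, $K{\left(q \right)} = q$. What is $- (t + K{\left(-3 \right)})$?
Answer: $2$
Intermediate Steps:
$t = 1$ ($t = -3 + \left(\frac{5}{5} + \frac{\left(-1\right) 3}{-1}\right) = -3 + \left(5 \cdot \frac{1}{5} - -3\right) = -3 + \left(1 + 3\right) = -3 + 4 = 1$)
$- (t + K{\left(-3 \right)}) = - (1 - 3) = \left(-1\right) \left(-2\right) = 2$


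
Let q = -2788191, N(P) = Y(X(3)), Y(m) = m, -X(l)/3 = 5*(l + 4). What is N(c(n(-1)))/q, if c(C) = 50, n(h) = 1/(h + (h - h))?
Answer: 5/132771 ≈ 3.7659e-5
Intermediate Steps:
X(l) = -60 - 15*l (X(l) = -15*(l + 4) = -15*(4 + l) = -3*(20 + 5*l) = -60 - 15*l)
n(h) = 1/h (n(h) = 1/(h + 0) = 1/h)
N(P) = -105 (N(P) = -60 - 15*3 = -60 - 45 = -105)
N(c(n(-1)))/q = -105/(-2788191) = -105*(-1/2788191) = 5/132771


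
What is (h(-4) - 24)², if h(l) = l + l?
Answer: 1024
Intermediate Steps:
h(l) = 2*l
(h(-4) - 24)² = (2*(-4) - 24)² = (-8 - 24)² = (-32)² = 1024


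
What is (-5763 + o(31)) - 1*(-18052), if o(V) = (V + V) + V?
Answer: 12382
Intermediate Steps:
o(V) = 3*V (o(V) = 2*V + V = 3*V)
(-5763 + o(31)) - 1*(-18052) = (-5763 + 3*31) - 1*(-18052) = (-5763 + 93) + 18052 = -5670 + 18052 = 12382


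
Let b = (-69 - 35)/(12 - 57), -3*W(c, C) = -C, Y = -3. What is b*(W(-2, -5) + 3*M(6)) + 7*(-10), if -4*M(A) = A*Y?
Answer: -5758/135 ≈ -42.652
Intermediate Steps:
M(A) = 3*A/4 (M(A) = -A*(-3)/4 = -(-3)*A/4 = 3*A/4)
W(c, C) = C/3 (W(c, C) = -(-1)*C/3 = C/3)
b = 104/45 (b = -104/(-45) = -104*(-1/45) = 104/45 ≈ 2.3111)
b*(W(-2, -5) + 3*M(6)) + 7*(-10) = 104*((⅓)*(-5) + 3*((¾)*6))/45 + 7*(-10) = 104*(-5/3 + 3*(9/2))/45 - 70 = 104*(-5/3 + 27/2)/45 - 70 = (104/45)*(71/6) - 70 = 3692/135 - 70 = -5758/135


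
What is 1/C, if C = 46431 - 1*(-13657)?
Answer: 1/60088 ≈ 1.6642e-5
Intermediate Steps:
C = 60088 (C = 46431 + 13657 = 60088)
1/C = 1/60088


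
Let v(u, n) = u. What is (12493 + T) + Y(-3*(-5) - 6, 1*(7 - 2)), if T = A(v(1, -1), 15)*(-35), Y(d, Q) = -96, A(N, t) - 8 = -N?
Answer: 12152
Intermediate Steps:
A(N, t) = 8 - N
T = -245 (T = (8 - 1*1)*(-35) = (8 - 1)*(-35) = 7*(-35) = -245)
(12493 + T) + Y(-3*(-5) - 6, 1*(7 - 2)) = (12493 - 245) - 96 = 12248 - 96 = 12152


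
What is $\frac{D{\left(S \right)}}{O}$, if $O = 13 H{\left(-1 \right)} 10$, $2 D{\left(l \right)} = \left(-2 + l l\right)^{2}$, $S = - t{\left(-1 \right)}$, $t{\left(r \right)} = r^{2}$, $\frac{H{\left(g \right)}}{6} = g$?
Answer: $- \frac{1}{1560} \approx -0.00064103$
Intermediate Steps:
$H{\left(g \right)} = 6 g$
$S = -1$ ($S = - \left(-1\right)^{2} = \left(-1\right) 1 = -1$)
$D{\left(l \right)} = \frac{\left(-2 + l^{2}\right)^{2}}{2}$ ($D{\left(l \right)} = \frac{\left(-2 + l l\right)^{2}}{2} = \frac{\left(-2 + l^{2}\right)^{2}}{2}$)
$O = -780$ ($O = 13 \cdot 6 \left(-1\right) 10 = 13 \left(-6\right) 10 = \left(-78\right) 10 = -780$)
$\frac{D{\left(S \right)}}{O} = \frac{\frac{1}{2} \left(-2 + \left(-1\right)^{2}\right)^{2}}{-780} = \frac{\left(-2 + 1\right)^{2}}{2} \left(- \frac{1}{780}\right) = \frac{\left(-1\right)^{2}}{2} \left(- \frac{1}{780}\right) = \frac{1}{2} \cdot 1 \left(- \frac{1}{780}\right) = \frac{1}{2} \left(- \frac{1}{780}\right) = - \frac{1}{1560}$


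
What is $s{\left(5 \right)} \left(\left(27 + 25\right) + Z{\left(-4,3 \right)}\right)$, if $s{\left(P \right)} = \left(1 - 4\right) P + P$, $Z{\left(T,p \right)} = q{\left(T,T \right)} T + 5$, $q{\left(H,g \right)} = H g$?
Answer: $70$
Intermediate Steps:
$Z{\left(T,p \right)} = 5 + T^{3}$ ($Z{\left(T,p \right)} = T T T + 5 = T^{2} T + 5 = T^{3} + 5 = 5 + T^{3}$)
$s{\left(P \right)} = - 2 P$ ($s{\left(P \right)} = - 3 P + P = - 2 P$)
$s{\left(5 \right)} \left(\left(27 + 25\right) + Z{\left(-4,3 \right)}\right) = \left(-2\right) 5 \left(\left(27 + 25\right) + \left(5 + \left(-4\right)^{3}\right)\right) = - 10 \left(52 + \left(5 - 64\right)\right) = - 10 \left(52 - 59\right) = \left(-10\right) \left(-7\right) = 70$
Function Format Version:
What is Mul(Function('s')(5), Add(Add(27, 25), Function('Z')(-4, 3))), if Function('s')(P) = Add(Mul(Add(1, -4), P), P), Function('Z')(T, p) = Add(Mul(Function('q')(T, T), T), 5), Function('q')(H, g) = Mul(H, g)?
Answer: 70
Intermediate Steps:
Function('Z')(T, p) = Add(5, Pow(T, 3)) (Function('Z')(T, p) = Add(Mul(Mul(T, T), T), 5) = Add(Mul(Pow(T, 2), T), 5) = Add(Pow(T, 3), 5) = Add(5, Pow(T, 3)))
Function('s')(P) = Mul(-2, P) (Function('s')(P) = Add(Mul(-3, P), P) = Mul(-2, P))
Mul(Function('s')(5), Add(Add(27, 25), Function('Z')(-4, 3))) = Mul(Mul(-2, 5), Add(Add(27, 25), Add(5, Pow(-4, 3)))) = Mul(-10, Add(52, Add(5, -64))) = Mul(-10, Add(52, -59)) = Mul(-10, -7) = 70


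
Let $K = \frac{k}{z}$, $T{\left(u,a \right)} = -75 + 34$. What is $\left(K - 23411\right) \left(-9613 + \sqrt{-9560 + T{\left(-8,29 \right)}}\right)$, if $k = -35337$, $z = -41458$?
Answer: $\frac{9329780842313}{41458} - \frac{970537901 i \sqrt{9601}}{41458} \approx 2.2504 \cdot 10^{8} - 2.2938 \cdot 10^{6} i$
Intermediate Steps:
$T{\left(u,a \right)} = -41$
$K = \frac{35337}{41458}$ ($K = - \frac{35337}{-41458} = \left(-35337\right) \left(- \frac{1}{41458}\right) = \frac{35337}{41458} \approx 0.85236$)
$\left(K - 23411\right) \left(-9613 + \sqrt{-9560 + T{\left(-8,29 \right)}}\right) = \left(\frac{35337}{41458} - 23411\right) \left(-9613 + \sqrt{-9560 - 41}\right) = - \frac{970537901 \left(-9613 + \sqrt{-9601}\right)}{41458} = - \frac{970537901 \left(-9613 + i \sqrt{9601}\right)}{41458} = \frac{9329780842313}{41458} - \frac{970537901 i \sqrt{9601}}{41458}$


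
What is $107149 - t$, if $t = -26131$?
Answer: $133280$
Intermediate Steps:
$107149 - t = 107149 - -26131 = 107149 + 26131 = 133280$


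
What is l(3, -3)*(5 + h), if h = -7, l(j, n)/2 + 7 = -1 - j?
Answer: 44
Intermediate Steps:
l(j, n) = -16 - 2*j (l(j, n) = -14 + 2*(-1 - j) = -14 + (-2 - 2*j) = -16 - 2*j)
l(3, -3)*(5 + h) = (-16 - 2*3)*(5 - 7) = (-16 - 6)*(-2) = -22*(-2) = 44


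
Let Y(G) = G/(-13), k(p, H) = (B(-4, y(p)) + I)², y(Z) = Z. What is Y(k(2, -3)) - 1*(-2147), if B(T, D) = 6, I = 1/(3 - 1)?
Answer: 8575/4 ≈ 2143.8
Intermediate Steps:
I = ½ (I = 1/2 = ½ ≈ 0.50000)
k(p, H) = 169/4 (k(p, H) = (6 + ½)² = (13/2)² = 169/4)
Y(G) = -G/13 (Y(G) = G*(-1/13) = -G/13)
Y(k(2, -3)) - 1*(-2147) = -1/13*169/4 - 1*(-2147) = -13/4 + 2147 = 8575/4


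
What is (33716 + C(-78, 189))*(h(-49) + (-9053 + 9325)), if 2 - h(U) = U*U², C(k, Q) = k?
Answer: 3966693874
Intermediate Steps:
h(U) = 2 - U³ (h(U) = 2 - U*U² = 2 - U³)
(33716 + C(-78, 189))*(h(-49) + (-9053 + 9325)) = (33716 - 78)*((2 - 1*(-49)³) + (-9053 + 9325)) = 33638*((2 - 1*(-117649)) + 272) = 33638*((2 + 117649) + 272) = 33638*(117651 + 272) = 33638*117923 = 3966693874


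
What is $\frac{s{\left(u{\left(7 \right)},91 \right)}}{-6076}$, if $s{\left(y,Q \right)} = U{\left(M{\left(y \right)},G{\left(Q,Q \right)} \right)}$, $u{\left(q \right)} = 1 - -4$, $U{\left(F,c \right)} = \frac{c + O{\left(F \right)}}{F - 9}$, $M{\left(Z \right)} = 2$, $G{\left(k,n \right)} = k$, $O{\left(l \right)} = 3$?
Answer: $\frac{47}{21266} \approx 0.0022101$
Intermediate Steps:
$U{\left(F,c \right)} = \frac{3 + c}{-9 + F}$ ($U{\left(F,c \right)} = \frac{c + 3}{F - 9} = \frac{3 + c}{-9 + F}$)
$u{\left(q \right)} = 5$ ($u{\left(q \right)} = 1 + 4 = 5$)
$s{\left(y,Q \right)} = - \frac{3}{7} - \frac{Q}{7}$ ($s{\left(y,Q \right)} = \frac{3 + Q}{-9 + 2} = \frac{3 + Q}{-7} = - \frac{3 + Q}{7} = - \frac{3}{7} - \frac{Q}{7}$)
$\frac{s{\left(u{\left(7 \right)},91 \right)}}{-6076} = \frac{- \frac{3}{7} - 13}{-6076} = \left(- \frac{3}{7} - 13\right) \left(- \frac{1}{6076}\right) = \left(- \frac{94}{7}\right) \left(- \frac{1}{6076}\right) = \frac{47}{21266}$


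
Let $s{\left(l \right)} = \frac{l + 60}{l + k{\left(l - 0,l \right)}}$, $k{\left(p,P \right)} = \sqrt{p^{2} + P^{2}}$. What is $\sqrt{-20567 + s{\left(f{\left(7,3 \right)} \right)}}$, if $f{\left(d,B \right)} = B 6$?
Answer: $\frac{\sqrt{-185064 - 185103 \sqrt{2}}}{3 \sqrt{1 + \sqrt{2}}} \approx 143.41 i$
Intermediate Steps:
$f{\left(d,B \right)} = 6 B$
$k{\left(p,P \right)} = \sqrt{P^{2} + p^{2}}$
$s{\left(l \right)} = \frac{60 + l}{l + \sqrt{2} \sqrt{l^{2}}}$ ($s{\left(l \right)} = \frac{l + 60}{l + \sqrt{l^{2} + \left(l - 0\right)^{2}}} = \frac{60 + l}{l + \sqrt{l^{2} + \left(l + 0\right)^{2}}} = \frac{60 + l}{l + \sqrt{l^{2} + l^{2}}} = \frac{60 + l}{l + \sqrt{2 l^{2}}} = \frac{60 + l}{l + \sqrt{2} \sqrt{l^{2}}}$)
$\sqrt{-20567 + s{\left(f{\left(7,3 \right)} \right)}} = \sqrt{-20567 + \frac{60 + 6 \cdot 3}{6 \cdot 3 + \sqrt{2} \sqrt{\left(6 \cdot 3\right)^{2}}}} = \sqrt{-20567 + \frac{60 + 18}{18 + \sqrt{2} \sqrt{18^{2}}}} = \sqrt{-20567 + \frac{1}{18 + \sqrt{2} \sqrt{324}} \cdot 78} = \sqrt{-20567 + \frac{1}{18 + \sqrt{2} \cdot 18} \cdot 78} = \sqrt{-20567 + \frac{1}{18 + 18 \sqrt{2}} \cdot 78} = \sqrt{-20567 + \frac{78}{18 + 18 \sqrt{2}}}$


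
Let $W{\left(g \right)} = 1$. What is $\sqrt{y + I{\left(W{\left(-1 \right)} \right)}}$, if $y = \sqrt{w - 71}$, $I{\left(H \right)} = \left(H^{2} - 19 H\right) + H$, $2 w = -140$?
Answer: $\sqrt{-17 + i \sqrt{141}} \approx 1.3668 + 4.3438 i$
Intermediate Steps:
$w = -70$ ($w = \frac{1}{2} \left(-140\right) = -70$)
$I{\left(H \right)} = H^{2} - 18 H$
$y = i \sqrt{141}$ ($y = \sqrt{-70 - 71} = \sqrt{-141} = i \sqrt{141} \approx 11.874 i$)
$\sqrt{y + I{\left(W{\left(-1 \right)} \right)}} = \sqrt{i \sqrt{141} + 1 \left(-18 + 1\right)} = \sqrt{i \sqrt{141} + 1 \left(-17\right)} = \sqrt{i \sqrt{141} - 17} = \sqrt{-17 + i \sqrt{141}}$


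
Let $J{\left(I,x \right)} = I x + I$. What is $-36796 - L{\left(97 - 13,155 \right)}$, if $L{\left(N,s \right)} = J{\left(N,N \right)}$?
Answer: $-43936$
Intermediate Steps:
$J{\left(I,x \right)} = I + I x$
$L{\left(N,s \right)} = N \left(1 + N\right)$
$-36796 - L{\left(97 - 13,155 \right)} = -36796 - \left(97 - 13\right) \left(1 + \left(97 - 13\right)\right) = -36796 - 84 \left(1 + 84\right) = -36796 - 84 \cdot 85 = -36796 - 7140 = -43936$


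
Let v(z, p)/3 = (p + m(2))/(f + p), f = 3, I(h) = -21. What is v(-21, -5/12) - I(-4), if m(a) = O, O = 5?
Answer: 816/31 ≈ 26.323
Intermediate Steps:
m(a) = 5
v(z, p) = 3*(5 + p)/(3 + p) (v(z, p) = 3*((p + 5)/(3 + p)) = 3*((5 + p)/(3 + p)) = 3*(5 + p)/(3 + p))
v(-21, -5/12) - I(-4) = 3*(5 - 5/12)/(3 - 5/12) - 1*(-21) = 3*(5 - 5*1/12)/(3 - 5*1/12) + 21 = 3*(5 - 5/12)/(3 - 5/12) + 21 = 3*(55/12)/(31/12) + 21 = 3*(12/31)*(55/12) + 21 = 165/31 + 21 = 816/31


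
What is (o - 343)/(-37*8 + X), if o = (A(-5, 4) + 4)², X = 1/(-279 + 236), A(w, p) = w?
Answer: 4902/4243 ≈ 1.1553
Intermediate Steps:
X = -1/43 (X = 1/(-43) = -1/43 ≈ -0.023256)
o = 1 (o = (-5 + 4)² = (-1)² = 1)
(o - 343)/(-37*8 + X) = (1 - 343)/(-37*8 - 1/43) = -342/(-296 - 1/43) = -342/(-12729/43) = -342*(-43/12729) = 4902/4243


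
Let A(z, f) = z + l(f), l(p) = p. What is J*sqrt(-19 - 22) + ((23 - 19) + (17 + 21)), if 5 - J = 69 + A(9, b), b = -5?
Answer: 42 - 68*I*sqrt(41) ≈ 42.0 - 435.41*I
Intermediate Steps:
A(z, f) = f + z (A(z, f) = z + f = f + z)
J = -68 (J = 5 - (69 + (-5 + 9)) = 5 - (69 + 4) = 5 - 1*73 = 5 - 73 = -68)
J*sqrt(-19 - 22) + ((23 - 19) + (17 + 21)) = -68*sqrt(-19 - 22) + ((23 - 19) + (17 + 21)) = -68*I*sqrt(41) + (4 + 38) = -68*I*sqrt(41) + 42 = 42 - 68*I*sqrt(41)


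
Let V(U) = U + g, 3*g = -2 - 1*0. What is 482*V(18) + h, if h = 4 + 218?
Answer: 25730/3 ≈ 8576.7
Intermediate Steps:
g = -2/3 (g = (-2 - 1*0)/3 = (-2 + 0)/3 = (1/3)*(-2) = -2/3 ≈ -0.66667)
V(U) = -2/3 + U (V(U) = U - 2/3 = -2/3 + U)
h = 222
482*V(18) + h = 482*(-2/3 + 18) + 222 = 482*(52/3) + 222 = 25064/3 + 222 = 25730/3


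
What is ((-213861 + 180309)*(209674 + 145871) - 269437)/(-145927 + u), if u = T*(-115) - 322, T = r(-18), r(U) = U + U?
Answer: 11929515277/142109 ≈ 83946.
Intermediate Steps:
r(U) = 2*U
T = -36 (T = 2*(-18) = -36)
u = 3818 (u = -36*(-115) - 322 = 4140 - 322 = 3818)
((-213861 + 180309)*(209674 + 145871) - 269437)/(-145927 + u) = ((-213861 + 180309)*(209674 + 145871) - 269437)/(-145927 + 3818) = (-33552*355545 - 269437)/(-142109) = (-11929245840 - 269437)*(-1/142109) = -11929515277*(-1/142109) = 11929515277/142109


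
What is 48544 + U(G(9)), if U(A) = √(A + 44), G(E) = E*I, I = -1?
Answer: 48544 + √35 ≈ 48550.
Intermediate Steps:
G(E) = -E (G(E) = E*(-1) = -E)
U(A) = √(44 + A)
48544 + U(G(9)) = 48544 + √(44 - 1*9) = 48544 + √(44 - 9) = 48544 + √35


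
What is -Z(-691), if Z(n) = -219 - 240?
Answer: 459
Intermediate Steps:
Z(n) = -459
-Z(-691) = -1*(-459) = 459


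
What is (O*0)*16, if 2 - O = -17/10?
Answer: 0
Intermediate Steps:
O = 37/10 (O = 2 - (-17)/10 = 2 - 1*(-17/10) = 2 + 17/10 = 37/10 ≈ 3.7000)
(O*0)*16 = ((37/10)*0)*16 = 0*16 = 0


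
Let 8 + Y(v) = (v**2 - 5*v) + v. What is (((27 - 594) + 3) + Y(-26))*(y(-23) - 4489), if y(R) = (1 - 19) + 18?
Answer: -933712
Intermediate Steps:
y(R) = 0 (y(R) = -18 + 18 = 0)
Y(v) = -8 + v**2 - 4*v (Y(v) = -8 + ((v**2 - 5*v) + v) = -8 + (v**2 - 4*v) = -8 + v**2 - 4*v)
(((27 - 594) + 3) + Y(-26))*(y(-23) - 4489) = (((27 - 594) + 3) + (-8 + (-26)**2 - 4*(-26)))*(0 - 4489) = ((-567 + 3) + (-8 + 676 + 104))*(-4489) = (-564 + 772)*(-4489) = 208*(-4489) = -933712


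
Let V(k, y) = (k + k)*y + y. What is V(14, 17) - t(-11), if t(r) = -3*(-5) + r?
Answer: 489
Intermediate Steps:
V(k, y) = y + 2*k*y (V(k, y) = (2*k)*y + y = 2*k*y + y = y + 2*k*y)
t(r) = 15 + r
V(14, 17) - t(-11) = 17*(1 + 2*14) - (15 - 11) = 17*(1 + 28) - 1*4 = 17*29 - 4 = 493 - 4 = 489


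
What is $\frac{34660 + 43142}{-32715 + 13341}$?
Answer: $- \frac{12967}{3229} \approx -4.0158$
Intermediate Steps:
$\frac{34660 + 43142}{-32715 + 13341} = \frac{77802}{-19374} = 77802 \left(- \frac{1}{19374}\right) = - \frac{12967}{3229}$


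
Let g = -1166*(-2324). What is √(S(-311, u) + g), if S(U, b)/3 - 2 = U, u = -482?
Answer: √2708857 ≈ 1645.9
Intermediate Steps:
S(U, b) = 6 + 3*U
g = 2709784
√(S(-311, u) + g) = √((6 + 3*(-311)) + 2709784) = √((6 - 933) + 2709784) = √(-927 + 2709784) = √2708857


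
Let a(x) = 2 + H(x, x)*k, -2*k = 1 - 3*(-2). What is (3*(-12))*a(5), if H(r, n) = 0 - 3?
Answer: -450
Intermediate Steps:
H(r, n) = -3
k = -7/2 (k = -(1 - 3*(-2))/2 = -(1 + 6)/2 = -½*7 = -7/2 ≈ -3.5000)
a(x) = 25/2 (a(x) = 2 - 3*(-7/2) = 2 + 21/2 = 25/2)
(3*(-12))*a(5) = (3*(-12))*(25/2) = -36*25/2 = -450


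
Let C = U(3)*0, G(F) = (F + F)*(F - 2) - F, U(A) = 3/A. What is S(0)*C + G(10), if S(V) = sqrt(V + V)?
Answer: 150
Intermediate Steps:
G(F) = -F + 2*F*(-2 + F) (G(F) = (2*F)*(-2 + F) - F = 2*F*(-2 + F) - F = -F + 2*F*(-2 + F))
C = 0 (C = (3/3)*0 = (3*(1/3))*0 = 1*0 = 0)
S(V) = sqrt(2)*sqrt(V) (S(V) = sqrt(2*V) = sqrt(2)*sqrt(V))
S(0)*C + G(10) = (sqrt(2)*sqrt(0))*0 + 10*(-5 + 2*10) = (sqrt(2)*0)*0 + 10*(-5 + 20) = 0*0 + 10*15 = 0 + 150 = 150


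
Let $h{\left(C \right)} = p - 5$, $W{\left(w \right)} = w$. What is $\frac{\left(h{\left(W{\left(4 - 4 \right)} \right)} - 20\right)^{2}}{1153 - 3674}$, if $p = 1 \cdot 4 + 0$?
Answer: $- \frac{441}{2521} \approx -0.17493$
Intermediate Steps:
$p = 4$ ($p = 4 + 0 = 4$)
$h{\left(C \right)} = -1$ ($h{\left(C \right)} = 4 - 5 = -1$)
$\frac{\left(h{\left(W{\left(4 - 4 \right)} \right)} - 20\right)^{2}}{1153 - 3674} = \frac{\left(-1 - 20\right)^{2}}{1153 - 3674} = \frac{\left(-1 - 20\right)^{2}}{-2521} = \left(-21\right)^{2} \left(- \frac{1}{2521}\right) = 441 \left(- \frac{1}{2521}\right) = - \frac{441}{2521}$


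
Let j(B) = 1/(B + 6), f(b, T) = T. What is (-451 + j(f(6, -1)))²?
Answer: 5080516/25 ≈ 2.0322e+5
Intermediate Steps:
j(B) = 1/(6 + B)
(-451 + j(f(6, -1)))² = (-451 + 1/(6 - 1))² = (-451 + 1/5)² = (-451 + ⅕)² = (-2254/5)² = 5080516/25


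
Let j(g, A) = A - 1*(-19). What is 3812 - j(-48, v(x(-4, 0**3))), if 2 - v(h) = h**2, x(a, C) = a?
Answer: 3807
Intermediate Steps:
v(h) = 2 - h**2
j(g, A) = 19 + A (j(g, A) = A + 19 = 19 + A)
3812 - j(-48, v(x(-4, 0**3))) = 3812 - (19 + (2 - 1*(-4)**2)) = 3812 - (19 + (2 - 1*16)) = 3812 - (19 + (2 - 16)) = 3812 - (19 - 14) = 3812 - 1*5 = 3812 - 5 = 3807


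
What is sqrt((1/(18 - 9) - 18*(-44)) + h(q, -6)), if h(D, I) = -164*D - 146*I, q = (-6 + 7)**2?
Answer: sqrt(13537)/3 ≈ 38.783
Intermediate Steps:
q = 1 (q = 1**2 = 1)
sqrt((1/(18 - 9) - 18*(-44)) + h(q, -6)) = sqrt((1/(18 - 9) - 18*(-44)) + (-164*1 - 146*(-6))) = sqrt((1/9 + 792) + (-164 + 876)) = sqrt((1/9 + 792) + 712) = sqrt(7129/9 + 712) = sqrt(13537/9) = sqrt(13537)/3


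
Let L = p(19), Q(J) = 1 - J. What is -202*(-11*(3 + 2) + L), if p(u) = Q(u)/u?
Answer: 214726/19 ≈ 11301.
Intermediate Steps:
p(u) = (1 - u)/u
L = -18/19 (L = (1 - 1*19)/19 = (1 - 19)/19 = (1/19)*(-18) = -18/19 ≈ -0.94737)
-202*(-11*(3 + 2) + L) = -202*(-11*(3 + 2) - 18/19) = -202*(-11*5 - 18/19) = -202*(-55 - 18/19) = -202*(-1063/19) = 214726/19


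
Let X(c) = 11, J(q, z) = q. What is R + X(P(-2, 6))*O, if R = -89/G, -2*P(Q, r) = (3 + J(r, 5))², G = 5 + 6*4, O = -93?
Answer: -29756/29 ≈ -1026.1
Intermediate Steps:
G = 29 (G = 5 + 24 = 29)
P(Q, r) = -(3 + r)²/2
R = -89/29 ≈ -3.0690
R + X(P(-2, 6))*O = -89/29 + 11*(-93) = -89/29 - 1023 = -29756/29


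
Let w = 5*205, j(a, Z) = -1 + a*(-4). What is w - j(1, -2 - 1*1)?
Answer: 1030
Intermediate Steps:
j(a, Z) = -1 - 4*a
w = 1025
w - j(1, -2 - 1*1) = 1025 - (-1 - 4*1) = 1025 - (-1 - 4) = 1025 - 1*(-5) = 1025 + 5 = 1030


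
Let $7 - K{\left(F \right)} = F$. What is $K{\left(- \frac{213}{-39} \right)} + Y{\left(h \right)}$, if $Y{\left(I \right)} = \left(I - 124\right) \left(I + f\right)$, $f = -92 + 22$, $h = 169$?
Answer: $\frac{57935}{13} \approx 4456.5$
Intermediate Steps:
$K{\left(F \right)} = 7 - F$
$f = -70$
$Y{\left(I \right)} = \left(-124 + I\right) \left(-70 + I\right)$ ($Y{\left(I \right)} = \left(I - 124\right) \left(I - 70\right) = \left(-124 + I\right) \left(-70 + I\right)$)
$K{\left(- \frac{213}{-39} \right)} + Y{\left(h \right)} = \left(7 - - \frac{213}{-39}\right) + \left(8680 + 169^{2} - 32786\right) = \left(7 - \left(-213\right) \left(- \frac{1}{39}\right)\right) + \left(8680 + 28561 - 32786\right) = \left(7 - \frac{71}{13}\right) + 4455 = \frac{20}{13} + 4455 = \frac{57935}{13}$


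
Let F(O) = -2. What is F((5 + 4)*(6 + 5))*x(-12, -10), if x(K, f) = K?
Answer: 24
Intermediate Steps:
F((5 + 4)*(6 + 5))*x(-12, -10) = -2*(-12) = 24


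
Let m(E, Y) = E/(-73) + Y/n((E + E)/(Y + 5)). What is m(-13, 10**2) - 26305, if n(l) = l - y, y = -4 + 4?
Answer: -25346526/949 ≈ -26709.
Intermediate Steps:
y = 0
n(l) = l (n(l) = l - 1*0 = l + 0 = l)
m(E, Y) = -E/73 + Y*(5 + Y)/(2*E) (m(E, Y) = E/(-73) + Y/(((E + E)/(Y + 5))) = E*(-1/73) + Y/(((2*E)/(5 + Y))) = -E/73 + Y/((2*E/(5 + Y))) = -E/73 + Y*((5 + Y)/(2*E)) = -E/73 + Y*(5 + Y)/(2*E))
m(-13, 10**2) - 26305 = (-1/73*(-13)**2 + (1/2)*10**2*(5 + 10**2))/(-13) - 26305 = -(-1/73*169 + (1/2)*100*(5 + 100))/13 - 26305 = -(-169/73 + (1/2)*100*105)/13 - 26305 = -(-169/73 + 5250)/13 - 26305 = -1/13*383081/73 - 26305 = -383081/949 - 26305 = -25346526/949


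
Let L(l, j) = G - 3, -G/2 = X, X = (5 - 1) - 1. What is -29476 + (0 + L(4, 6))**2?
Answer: -29395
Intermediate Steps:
X = 3 (X = 4 - 1 = 3)
G = -6 (G = -2*3 = -6)
L(l, j) = -9 (L(l, j) = -6 - 3 = -9)
-29476 + (0 + L(4, 6))**2 = -29476 + (0 - 9)**2 = -29476 + (-9)**2 = -29476 + 81 = -29395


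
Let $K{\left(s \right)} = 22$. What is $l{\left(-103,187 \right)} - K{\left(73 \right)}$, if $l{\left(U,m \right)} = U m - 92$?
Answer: $-19375$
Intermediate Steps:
$l{\left(U,m \right)} = -92 + U m$
$l{\left(-103,187 \right)} - K{\left(73 \right)} = \left(-92 - 19261\right) - 22 = -19353 - 22 = -19375$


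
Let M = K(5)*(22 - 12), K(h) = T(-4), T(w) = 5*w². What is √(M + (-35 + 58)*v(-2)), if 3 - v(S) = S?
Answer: √915 ≈ 30.249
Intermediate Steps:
K(h) = 80 (K(h) = 5*(-4)² = 5*16 = 80)
v(S) = 3 - S
M = 800 (M = 80*(22 - 12) = 80*10 = 800)
√(M + (-35 + 58)*v(-2)) = √(800 + (-35 + 58)*(3 - 1*(-2))) = √(800 + 23*(3 + 2)) = √(800 + 23*5) = √(800 + 115) = √915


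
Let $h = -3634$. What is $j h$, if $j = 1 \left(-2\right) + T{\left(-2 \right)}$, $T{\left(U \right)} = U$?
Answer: $14536$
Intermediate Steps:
$j = -4$ ($j = 1 \left(-2\right) - 2 = -2 - 2 = -4$)
$j h = \left(-4\right) \left(-3634\right) = 14536$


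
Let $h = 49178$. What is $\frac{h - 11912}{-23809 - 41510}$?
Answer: $- \frac{12422}{21773} \approx -0.57052$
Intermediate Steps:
$\frac{h - 11912}{-23809 - 41510} = \frac{49178 - 11912}{-23809 - 41510} = \frac{37266}{-65319} = 37266 \left(- \frac{1}{65319}\right) = - \frac{12422}{21773}$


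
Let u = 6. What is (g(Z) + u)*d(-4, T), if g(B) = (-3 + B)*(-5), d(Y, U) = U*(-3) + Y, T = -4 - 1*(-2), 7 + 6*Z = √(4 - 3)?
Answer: 52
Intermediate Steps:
Z = -1 (Z = -7/6 + √(4 - 3)/6 = -7/6 + √1/6 = -7/6 + (⅙)*1 = -7/6 + ⅙ = -1)
T = -2 (T = -4 + 2 = -2)
d(Y, U) = Y - 3*U (d(Y, U) = -3*U + Y = Y - 3*U)
g(B) = 15 - 5*B
(g(Z) + u)*d(-4, T) = ((15 - 5*(-1)) + 6)*(-4 - 3*(-2)) = ((15 + 5) + 6)*(-4 + 6) = (20 + 6)*2 = 26*2 = 52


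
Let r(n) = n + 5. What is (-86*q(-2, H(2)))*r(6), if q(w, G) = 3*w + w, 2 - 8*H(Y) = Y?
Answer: 7568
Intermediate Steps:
H(Y) = ¼ - Y/8
q(w, G) = 4*w
r(n) = 5 + n
(-86*q(-2, H(2)))*r(6) = (-344*(-2))*(5 + 6) = -86*(-8)*11 = 688*11 = 7568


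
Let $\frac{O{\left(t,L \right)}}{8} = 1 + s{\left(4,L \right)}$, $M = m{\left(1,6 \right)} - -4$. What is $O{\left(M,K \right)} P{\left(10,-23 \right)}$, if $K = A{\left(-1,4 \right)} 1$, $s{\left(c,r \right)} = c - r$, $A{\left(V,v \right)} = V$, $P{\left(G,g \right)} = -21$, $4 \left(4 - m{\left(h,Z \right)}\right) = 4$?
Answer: $-1008$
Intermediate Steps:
$m{\left(h,Z \right)} = 3$ ($m{\left(h,Z \right)} = 4 - 1 = 3$)
$M = 7$ ($M = 3 - -4 = 3 + 4 = 7$)
$K = -1$ ($K = \left(-1\right) 1 = -1$)
$O{\left(t,L \right)} = 40 - 8 L$ ($O{\left(t,L \right)} = 8 \left(1 - \left(-4 + L\right)\right) = 8 \left(5 - L\right) = 40 - 8 L$)
$O{\left(M,K \right)} P{\left(10,-23 \right)} = \left(40 - -8\right) \left(-21\right) = \left(40 + 8\right) \left(-21\right) = 48 \left(-21\right) = -1008$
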